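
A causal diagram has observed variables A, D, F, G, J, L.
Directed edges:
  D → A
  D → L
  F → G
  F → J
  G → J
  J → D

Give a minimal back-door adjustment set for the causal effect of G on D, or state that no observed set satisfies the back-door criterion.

G→D: minimal back-door set {F}.

desc(G)\{G}={A,D,J,L}; candidates ⊆ {F}.
size 0: {}; under {} G still reaches {A,D,F,J,L} ∋ D.
{F}: G⊥D given {F} in G with G→· removed — back-door holds.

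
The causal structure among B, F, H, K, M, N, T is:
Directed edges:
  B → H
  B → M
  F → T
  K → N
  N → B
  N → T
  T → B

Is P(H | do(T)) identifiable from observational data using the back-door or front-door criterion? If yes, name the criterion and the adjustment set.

P(H|do(T)): backdoor, adjust for {N}.

desc(T)\{T}={B,H,M}; candidates ⊆ {F,K,N}.
size 0: {}; under {} T still reaches {B,F,H,K,M,N} ∋ H.
{N}: T⊥H given {N} in G with T→· removed — back-door holds.
P(H|do(T)) = Σ_{N} P(H|T,N)·P(N).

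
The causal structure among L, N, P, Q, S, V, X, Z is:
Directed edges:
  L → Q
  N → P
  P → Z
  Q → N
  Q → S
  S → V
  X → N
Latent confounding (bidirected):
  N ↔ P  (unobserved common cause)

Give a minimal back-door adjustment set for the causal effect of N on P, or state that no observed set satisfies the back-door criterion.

desc(N)\{N}={P,Z}; candidates ⊆ {L,Q,S,V,X}.
N↔P: latent back-door arc(s) into N.
size 0: {}; under {} N still reaches {L,P,Q,S,V,X,Z} ∋ P.
size 1: {L}, {Q}, {S} …(+2); under {L} N still reaches {P,Q,S,V,X,Z} ∋ P.
size 2: {L,Q}, {L,S}, {L,V} …(+7); under {L,Q} N still reaches {P,X,Z} ∋ P.
N↔P cannot be blocked by any observed set — no back-door set.

N→P: no observed back-door set.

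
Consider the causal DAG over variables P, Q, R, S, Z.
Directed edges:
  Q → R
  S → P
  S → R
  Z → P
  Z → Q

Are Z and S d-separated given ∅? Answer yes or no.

Bayes-Ball from Z | ∅ reaches {P,Q,R}.
S ∉ reach(Z|∅) ⇒ Z ⊥ S | ∅.

Yes — Z ⊥ S | ∅.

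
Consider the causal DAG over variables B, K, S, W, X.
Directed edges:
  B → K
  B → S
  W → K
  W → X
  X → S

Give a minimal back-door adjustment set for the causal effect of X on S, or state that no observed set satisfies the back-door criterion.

X→S: minimal back-door set ∅.

desc(X)\{X}={S}; candidates ⊆ {B,K,W}.
∅: X⊥S given ∅ in G with X→· removed — back-door holds.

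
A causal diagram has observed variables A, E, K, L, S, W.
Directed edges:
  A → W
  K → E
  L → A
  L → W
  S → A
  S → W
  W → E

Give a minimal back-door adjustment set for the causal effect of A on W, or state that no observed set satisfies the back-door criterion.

desc(A)\{A}={E,W}; candidates ⊆ {K,L,S}.
size 0: {}; under {} A still reaches {E,L,S,W} ∋ W.
size 1: {K}, {L}, {S}; under {K} A still reaches {E,L,S,W} ∋ W.
{L,S}: A⊥W given {L,S} in G with A→· removed — back-door holds.

A→W: minimal back-door set {L, S}.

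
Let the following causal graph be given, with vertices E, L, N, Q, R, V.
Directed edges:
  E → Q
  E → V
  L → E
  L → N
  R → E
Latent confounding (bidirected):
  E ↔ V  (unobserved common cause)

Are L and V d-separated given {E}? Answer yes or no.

Bayes-Ball from L | {E} reaches {N,R,V}.
V ∈ reach(L|{E}) ⇒ L ⊥̸ V | {E}.

No — L and V are d-connected given {E}.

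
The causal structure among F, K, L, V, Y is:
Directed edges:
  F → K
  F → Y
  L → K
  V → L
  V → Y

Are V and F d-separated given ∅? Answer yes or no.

Bayes-Ball from V | ∅ reaches {K,L,Y}.
F ∉ reach(V|∅) ⇒ V ⊥ F | ∅.

Yes — V ⊥ F | ∅.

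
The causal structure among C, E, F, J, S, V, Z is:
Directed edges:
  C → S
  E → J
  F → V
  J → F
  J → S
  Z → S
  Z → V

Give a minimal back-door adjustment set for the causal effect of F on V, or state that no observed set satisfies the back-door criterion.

desc(F)\{F}={V}; candidates ⊆ {C,E,J,S,Z}.
∅: F⊥V given ∅ in G with F→· removed — back-door holds.

F→V: minimal back-door set ∅.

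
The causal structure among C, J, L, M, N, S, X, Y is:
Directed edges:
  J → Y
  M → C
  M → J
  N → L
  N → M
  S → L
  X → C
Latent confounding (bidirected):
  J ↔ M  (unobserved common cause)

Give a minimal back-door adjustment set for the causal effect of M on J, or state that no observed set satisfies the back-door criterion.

desc(M)\{M}={C,J,Y}; candidates ⊆ {L,N,S,X}.
M↔J: latent back-door arc(s) into M.
size 0: {}; under {} M still reaches {J,L,N,Y} ∋ J.
size 1: {L}, {N}, {S} …(+1); under {L} M still reaches {J,N,S,Y} ∋ J.
size 2: {L,N}, {L,S}, {L,X} …(+3); under {L,N} M still reaches {J,Y} ∋ J.
M↔J cannot be blocked by any observed set — no back-door set.

M→J: no observed back-door set.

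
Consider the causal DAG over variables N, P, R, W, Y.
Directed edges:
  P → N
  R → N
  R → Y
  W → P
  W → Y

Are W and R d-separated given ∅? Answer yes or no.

Bayes-Ball from W | ∅ reaches {N,P,Y}.
R ∉ reach(W|∅) ⇒ W ⊥ R | ∅.

Yes — W ⊥ R | ∅.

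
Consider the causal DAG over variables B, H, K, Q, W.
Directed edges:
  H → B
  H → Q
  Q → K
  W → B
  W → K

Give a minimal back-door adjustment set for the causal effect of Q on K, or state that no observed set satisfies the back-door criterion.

Q→K: minimal back-door set ∅.

desc(Q)\{Q}={K}; candidates ⊆ {B,H,W}.
∅: Q⊥K given ∅ in G with Q→· removed — back-door holds.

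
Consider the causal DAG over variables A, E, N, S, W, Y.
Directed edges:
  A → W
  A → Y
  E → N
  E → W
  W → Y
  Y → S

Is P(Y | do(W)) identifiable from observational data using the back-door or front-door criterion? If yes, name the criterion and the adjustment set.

P(Y|do(W)): backdoor, adjust for {A}.

desc(W)\{W}={S,Y}; candidates ⊆ {A,E,N}.
size 0: {}; under {} W still reaches {A,E,N,S,Y} ∋ Y.
{A}: W⊥Y given {A} in G with W→· removed — back-door holds.
P(Y|do(W)) = Σ_{A} P(Y|W,A)·P(A).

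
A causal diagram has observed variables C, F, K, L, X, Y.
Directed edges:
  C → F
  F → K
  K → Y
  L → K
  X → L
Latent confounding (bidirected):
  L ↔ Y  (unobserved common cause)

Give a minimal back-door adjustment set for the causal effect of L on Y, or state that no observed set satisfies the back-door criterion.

L→Y: no observed back-door set.

desc(L)\{L}={K,Y}; candidates ⊆ {C,F,X}.
L↔Y: latent back-door arc(s) into L.
size 0: {}; under {} L still reaches {X,Y} ∋ Y.
size 1: {C}, {F}, {X}; under {C} L still reaches {X,Y} ∋ Y.
size 2: {C,F}, {C,X}, {F,X}; under {C,F} L still reaches {X,Y} ∋ Y.
L↔Y cannot be blocked by any observed set — no back-door set.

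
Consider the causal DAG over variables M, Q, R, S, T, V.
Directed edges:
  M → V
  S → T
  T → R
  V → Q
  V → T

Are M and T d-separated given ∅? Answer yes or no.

No — M and T are d-connected given ∅.

Bayes-Ball from M | ∅ reaches {Q,R,T,V}.
T ∈ reach(M|∅) ⇒ M ⊥̸ T | ∅.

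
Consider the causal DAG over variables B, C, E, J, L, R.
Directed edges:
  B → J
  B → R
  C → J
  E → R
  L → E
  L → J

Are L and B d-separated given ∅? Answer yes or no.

Bayes-Ball from L | ∅ reaches {E,J,R}.
B ∉ reach(L|∅) ⇒ L ⊥ B | ∅.

Yes — L ⊥ B | ∅.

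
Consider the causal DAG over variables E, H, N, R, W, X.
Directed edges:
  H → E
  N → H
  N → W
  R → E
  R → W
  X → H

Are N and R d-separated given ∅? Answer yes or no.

Bayes-Ball from N | ∅ reaches {E,H,W}.
R ∉ reach(N|∅) ⇒ N ⊥ R | ∅.

Yes — N ⊥ R | ∅.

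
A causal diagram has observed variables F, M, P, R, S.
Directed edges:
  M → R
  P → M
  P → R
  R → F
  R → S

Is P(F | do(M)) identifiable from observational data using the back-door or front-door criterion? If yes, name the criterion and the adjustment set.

desc(M)\{M}={F,R,S}; candidates ⊆ {P}.
size 0: {}; under {} M still reaches {F,P,R,S} ∋ F.
{P}: M⊥F given {P} in G with M→· removed — back-door holds.
P(F|do(M)) = Σ_{P} P(F|M,P)·P(P).

P(F|do(M)): backdoor, adjust for {P}.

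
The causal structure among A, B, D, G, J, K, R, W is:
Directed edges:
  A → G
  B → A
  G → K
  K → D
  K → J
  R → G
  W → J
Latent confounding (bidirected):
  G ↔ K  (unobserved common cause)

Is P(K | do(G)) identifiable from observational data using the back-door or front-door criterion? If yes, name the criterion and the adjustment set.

P(K|do(G)): not identifiable (no BD/FD set).

desc(G)\{G}={D,J,K}; candidates ⊆ {A,B,R,W}.
G↔K: latent back-door arc(s) into G.
size 0: {}; under {} G still reaches {A,B,D,J,K,R} ∋ K.
size 1: {A}, {B}, {R} …(+1); under {A} G still reaches {D,J,K,R} ∋ K.
size 2: {A,B}, {A,R}, {A,W} …(+3); under {A,B} G still reaches {D,J,K,R} ∋ K.
G↔K cannot be blocked by any observed set — no back-door set.
No mediator lies on a directed G→…→K path.
Neither criterion identifies P(K|do(G)) in this graph.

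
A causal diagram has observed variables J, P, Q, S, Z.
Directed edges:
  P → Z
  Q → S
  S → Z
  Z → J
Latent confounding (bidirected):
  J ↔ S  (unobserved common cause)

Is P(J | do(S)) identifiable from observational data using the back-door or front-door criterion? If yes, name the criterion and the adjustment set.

P(J|do(S)): frontdoor, adjust for {Z}.

desc(S)\{S}={J,Z}; candidates ⊆ {P,Q}.
S↔J: latent back-door arc(s) into S.
size 0: {}; under {} S still reaches {J,Q} ∋ J.
size 1: {P}, {Q}; under {P} S still reaches {J,Q} ∋ J.
size 2: {P,Q}; under {P,Q} S still reaches {J} ∋ J.
S↔J cannot be blocked by any observed set — no back-door set.
{Z}: (i) intercepts every directed S→J path; (ii) no back-door S→{Z}; (iii) {S} blocks every back-door {Z}→J. Front-door holds.
P(J|do(S)) = Σ_{Z} P(Z|S) Σ_{S'} P(J|Z,S')P(S').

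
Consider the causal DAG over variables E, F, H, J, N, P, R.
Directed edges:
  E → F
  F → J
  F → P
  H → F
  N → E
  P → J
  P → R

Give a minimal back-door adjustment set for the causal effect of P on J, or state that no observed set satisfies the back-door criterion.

desc(P)\{P}={J,R}; candidates ⊆ {E,F,H,N}.
size 0: {}; under {} P still reaches {E,F,H,J,N} ∋ J.
{F}: P⊥J given {F} in G with P→· removed — back-door holds.

P→J: minimal back-door set {F}.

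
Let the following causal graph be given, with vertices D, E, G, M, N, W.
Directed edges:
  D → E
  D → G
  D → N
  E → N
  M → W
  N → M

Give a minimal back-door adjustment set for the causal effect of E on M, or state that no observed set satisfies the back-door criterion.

E→M: minimal back-door set {D}.

desc(E)\{E}={M,N,W}; candidates ⊆ {D,G}.
size 0: {}; under {} E still reaches {D,G,M,N,W} ∋ M.
{D}: E⊥M given {D} in G with E→· removed — back-door holds.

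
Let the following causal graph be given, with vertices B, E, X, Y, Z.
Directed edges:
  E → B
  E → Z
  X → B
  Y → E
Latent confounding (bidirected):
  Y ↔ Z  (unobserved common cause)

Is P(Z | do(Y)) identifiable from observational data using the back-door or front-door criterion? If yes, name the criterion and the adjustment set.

P(Z|do(Y)): frontdoor, adjust for {E}.

desc(Y)\{Y}={B,E,Z}; candidates ⊆ {X}.
Y↔Z: latent back-door arc(s) into Y.
size 0: {}; under {} Y still reaches {Z} ∋ Z.
size 1: {X}; under {X} Y still reaches {Z} ∋ Z.
Y↔Z cannot be blocked by any observed set — no back-door set.
{E}: (i) intercepts every directed Y→Z path; (ii) no back-door Y→{E}; (iii) {Y} blocks every back-door {E}→Z. Front-door holds.
P(Z|do(Y)) = Σ_{E} P(E|Y) Σ_{Y'} P(Z|E,Y')P(Y').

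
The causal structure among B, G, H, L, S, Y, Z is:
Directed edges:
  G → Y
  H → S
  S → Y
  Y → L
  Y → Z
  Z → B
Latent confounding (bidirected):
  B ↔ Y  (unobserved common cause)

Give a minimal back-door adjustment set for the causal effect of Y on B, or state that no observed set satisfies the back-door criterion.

desc(Y)\{Y}={B,L,Z}; candidates ⊆ {G,H,S}.
Y↔B: latent back-door arc(s) into Y.
size 0: {}; under {} Y still reaches {B,G,H,S} ∋ B.
size 1: {G}, {H}, {S}; under {G} Y still reaches {B,H,S} ∋ B.
size 2: {G,H}, {G,S}, {H,S}; under {G,H} Y still reaches {B,S} ∋ B.
Y↔B cannot be blocked by any observed set — no back-door set.

Y→B: no observed back-door set.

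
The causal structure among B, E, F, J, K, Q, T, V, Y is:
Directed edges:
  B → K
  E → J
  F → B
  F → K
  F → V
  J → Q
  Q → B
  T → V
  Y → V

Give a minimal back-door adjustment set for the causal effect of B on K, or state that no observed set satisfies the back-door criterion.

B→K: minimal back-door set {F}.

desc(B)\{B}={K}; candidates ⊆ {E,F,J,Q,T,V,Y}.
size 0: {}; under {} B still reaches {E,F,J,K,Q,V} ∋ K.
{F}: B⊥K given {F} in G with B→· removed — back-door holds.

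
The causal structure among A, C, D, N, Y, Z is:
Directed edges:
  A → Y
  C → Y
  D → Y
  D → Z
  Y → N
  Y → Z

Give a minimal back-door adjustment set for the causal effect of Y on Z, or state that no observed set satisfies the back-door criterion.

desc(Y)\{Y}={N,Z}; candidates ⊆ {A,C,D}.
size 0: {}; under {} Y still reaches {A,C,D,Z} ∋ Z.
{D}: Y⊥Z given {D} in G with Y→· removed — back-door holds.

Y→Z: minimal back-door set {D}.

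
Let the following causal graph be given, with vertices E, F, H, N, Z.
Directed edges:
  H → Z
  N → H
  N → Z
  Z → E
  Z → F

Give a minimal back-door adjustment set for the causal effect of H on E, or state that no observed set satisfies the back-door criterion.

H→E: minimal back-door set {N}.

desc(H)\{H}={E,F,Z}; candidates ⊆ {N}.
size 0: {}; under {} H still reaches {E,F,N,Z} ∋ E.
{N}: H⊥E given {N} in G with H→· removed — back-door holds.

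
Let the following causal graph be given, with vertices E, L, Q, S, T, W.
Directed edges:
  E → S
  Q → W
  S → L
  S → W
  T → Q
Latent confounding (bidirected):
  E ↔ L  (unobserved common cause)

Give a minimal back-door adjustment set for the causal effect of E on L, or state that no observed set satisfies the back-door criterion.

E→L: no observed back-door set.

desc(E)\{E}={L,S,W}; candidates ⊆ {Q,T}.
E↔L: latent back-door arc(s) into E.
size 0: {}; under {} E still reaches {L} ∋ L.
size 1: {Q}, {T}; under {Q} E still reaches {L} ∋ L.
size 2: {Q,T}; under {Q,T} E still reaches {L} ∋ L.
E↔L cannot be blocked by any observed set — no back-door set.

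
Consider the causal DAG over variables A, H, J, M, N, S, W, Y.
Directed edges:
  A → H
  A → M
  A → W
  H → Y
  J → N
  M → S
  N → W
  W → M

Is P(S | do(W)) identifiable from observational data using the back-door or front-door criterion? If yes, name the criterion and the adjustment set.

P(S|do(W)): backdoor, adjust for {A}.

desc(W)\{W}={M,S}; candidates ⊆ {A,H,J,N,Y}.
size 0: {}; under {} W still reaches {A,H,J,M,N,S,Y} ∋ S.
{A}: W⊥S given {A} in G with W→· removed — back-door holds.
P(S|do(W)) = Σ_{A} P(S|W,A)·P(A).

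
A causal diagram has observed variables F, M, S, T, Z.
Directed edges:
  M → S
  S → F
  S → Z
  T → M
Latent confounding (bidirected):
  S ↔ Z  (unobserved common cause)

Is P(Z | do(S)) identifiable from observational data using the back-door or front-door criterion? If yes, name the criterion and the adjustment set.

P(Z|do(S)): not identifiable (no BD/FD set).

desc(S)\{S}={F,Z}; candidates ⊆ {M,T}.
S↔Z: latent back-door arc(s) into S.
size 0: {}; under {} S still reaches {M,T,Z} ∋ Z.
size 1: {M}, {T}; under {M} S still reaches {Z} ∋ Z.
size 2: {M,T}; under {M,T} S still reaches {Z} ∋ Z.
S↔Z cannot be blocked by any observed set — no back-door set.
No mediator lies on a directed S→…→Z path.
Neither criterion identifies P(Z|do(S)) in this graph.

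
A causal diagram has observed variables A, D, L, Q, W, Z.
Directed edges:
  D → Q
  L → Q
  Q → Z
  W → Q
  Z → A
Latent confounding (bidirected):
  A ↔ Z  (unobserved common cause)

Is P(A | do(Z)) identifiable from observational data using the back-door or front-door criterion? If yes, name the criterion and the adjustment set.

P(A|do(Z)): not identifiable (no BD/FD set).

desc(Z)\{Z}={A}; candidates ⊆ {D,L,Q,W}.
Z↔A: latent back-door arc(s) into Z.
size 0: {}; under {} Z still reaches {A,D,L,Q,W} ∋ A.
size 1: {D}, {L}, {Q} …(+1); under {D} Z still reaches {A,L,Q,W} ∋ A.
size 2: {D,L}, {D,Q}, {D,W} …(+3); under {D,L} Z still reaches {A,Q,W} ∋ A.
Z↔A cannot be blocked by any observed set — no back-door set.
No mediator lies on a directed Z→…→A path.
Neither criterion identifies P(A|do(Z)) in this graph.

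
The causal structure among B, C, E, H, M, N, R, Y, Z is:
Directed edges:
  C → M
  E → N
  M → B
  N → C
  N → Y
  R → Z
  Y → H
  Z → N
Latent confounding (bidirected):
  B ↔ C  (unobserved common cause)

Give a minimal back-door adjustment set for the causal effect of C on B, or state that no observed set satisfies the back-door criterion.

desc(C)\{C}={B,M}; candidates ⊆ {E,H,N,R,Y,Z}.
C↔B: latent back-door arc(s) into C.
size 0: {}; under {} C still reaches {B,E,H,N,R,Y,Z} ∋ B.
size 1: {E}, {H}, {N} …(+3); under {E} C still reaches {B,H,N,R,Y,Z} ∋ B.
size 2: {E,H}, {E,N}, {E,R} …(+12); under {E,H} C still reaches {B,N,R,Y,Z} ∋ B.
C↔B cannot be blocked by any observed set — no back-door set.

C→B: no observed back-door set.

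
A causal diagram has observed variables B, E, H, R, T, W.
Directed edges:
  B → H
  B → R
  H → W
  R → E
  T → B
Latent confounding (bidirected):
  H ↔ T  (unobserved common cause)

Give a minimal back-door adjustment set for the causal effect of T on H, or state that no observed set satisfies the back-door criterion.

T→H: no observed back-door set.

desc(T)\{T}={B,E,H,R,W}; candidates ⊆ {—}.
T↔H: latent back-door arc(s) into T.
size 0: {}; under {} T still reaches {H,W} ∋ H.
T↔H cannot be blocked by any observed set — no back-door set.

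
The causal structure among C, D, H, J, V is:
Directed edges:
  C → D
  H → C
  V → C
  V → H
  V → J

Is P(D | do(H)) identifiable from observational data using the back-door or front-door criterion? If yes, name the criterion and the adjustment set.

desc(H)\{H}={C,D}; candidates ⊆ {J,V}.
size 0: {}; under {} H still reaches {C,D,J,V} ∋ D.
{V}: H⊥D given {V} in G with H→· removed — back-door holds.
P(D|do(H)) = Σ_{V} P(D|H,V)·P(V).

P(D|do(H)): backdoor, adjust for {V}.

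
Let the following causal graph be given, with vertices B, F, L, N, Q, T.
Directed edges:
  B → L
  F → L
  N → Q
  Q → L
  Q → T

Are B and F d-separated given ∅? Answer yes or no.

Yes — B ⊥ F | ∅.

Bayes-Ball from B | ∅ reaches {L}.
F ∉ reach(B|∅) ⇒ B ⊥ F | ∅.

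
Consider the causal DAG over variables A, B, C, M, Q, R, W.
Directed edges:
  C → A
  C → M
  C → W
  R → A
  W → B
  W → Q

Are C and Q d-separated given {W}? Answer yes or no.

Yes — C ⊥ Q | {W}.

Bayes-Ball from C | {W} reaches {A,M}.
Q ∉ reach(C|{W}) ⇒ C ⊥ Q | {W}.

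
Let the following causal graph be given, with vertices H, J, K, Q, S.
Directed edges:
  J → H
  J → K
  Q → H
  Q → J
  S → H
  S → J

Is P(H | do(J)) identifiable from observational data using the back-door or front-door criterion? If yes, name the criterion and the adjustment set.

P(H|do(J)): backdoor, adjust for {Q, S}.

desc(J)\{J}={H,K}; candidates ⊆ {Q,S}.
size 0: {}; under {} J still reaches {H,Q,S} ∋ H.
size 1: {Q}, {S}; under {Q} J still reaches {H,S} ∋ H.
{Q,S}: J⊥H given {Q,S} in G with J→· removed — back-door holds.
P(H|do(J)) = Σ_{Q,S} P(H|J,Q,S)·P(Q,S).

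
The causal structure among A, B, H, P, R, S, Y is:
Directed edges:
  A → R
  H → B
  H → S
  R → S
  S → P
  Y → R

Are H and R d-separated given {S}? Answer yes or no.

No — H and R are d-connected given {S}.

Bayes-Ball from H | {S} reaches {A,B,R,Y}.
R ∈ reach(H|{S}) ⇒ H ⊥̸ R | {S}.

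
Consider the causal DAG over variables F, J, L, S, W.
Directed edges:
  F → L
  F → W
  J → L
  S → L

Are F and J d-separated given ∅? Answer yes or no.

Yes — F ⊥ J | ∅.

Bayes-Ball from F | ∅ reaches {L,W}.
J ∉ reach(F|∅) ⇒ F ⊥ J | ∅.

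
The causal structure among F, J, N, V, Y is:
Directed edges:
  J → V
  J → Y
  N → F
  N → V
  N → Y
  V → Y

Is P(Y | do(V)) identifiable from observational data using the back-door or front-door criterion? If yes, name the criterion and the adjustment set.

desc(V)\{V}={Y}; candidates ⊆ {F,J,N}.
size 0: {}; under {} V still reaches {F,J,N,Y} ∋ Y.
size 1: {F}, {J}, {N}; under {F} V still reaches {J,N,Y} ∋ Y.
{J,N}: V⊥Y given {J,N} in G with V→· removed — back-door holds.
P(Y|do(V)) = Σ_{J,N} P(Y|V,J,N)·P(J,N).

P(Y|do(V)): backdoor, adjust for {J, N}.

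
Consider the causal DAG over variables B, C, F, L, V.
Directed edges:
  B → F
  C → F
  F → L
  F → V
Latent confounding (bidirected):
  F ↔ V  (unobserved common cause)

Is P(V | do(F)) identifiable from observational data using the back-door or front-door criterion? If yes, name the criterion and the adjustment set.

P(V|do(F)): not identifiable (no BD/FD set).

desc(F)\{F}={L,V}; candidates ⊆ {B,C}.
F↔V: latent back-door arc(s) into F.
size 0: {}; under {} F still reaches {B,C,V} ∋ V.
size 1: {B}, {C}; under {B} F still reaches {C,V} ∋ V.
size 2: {B,C}; under {B,C} F still reaches {V} ∋ V.
F↔V cannot be blocked by any observed set — no back-door set.
No mediator lies on a directed F→…→V path.
Neither criterion identifies P(V|do(F)) in this graph.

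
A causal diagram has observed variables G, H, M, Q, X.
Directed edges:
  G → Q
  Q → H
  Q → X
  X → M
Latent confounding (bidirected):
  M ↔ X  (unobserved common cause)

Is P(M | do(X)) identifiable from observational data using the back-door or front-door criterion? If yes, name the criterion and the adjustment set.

desc(X)\{X}={M}; candidates ⊆ {G,H,Q}.
X↔M: latent back-door arc(s) into X.
size 0: {}; under {} X still reaches {G,H,M,Q} ∋ M.
size 1: {G}, {H}, {Q}; under {G} X still reaches {H,M,Q} ∋ M.
size 2: {G,H}, {G,Q}, {H,Q}; under {G,H} X still reaches {M,Q} ∋ M.
X↔M cannot be blocked by any observed set — no back-door set.
No mediator lies on a directed X→…→M path.
Neither criterion identifies P(M|do(X)) in this graph.

P(M|do(X)): not identifiable (no BD/FD set).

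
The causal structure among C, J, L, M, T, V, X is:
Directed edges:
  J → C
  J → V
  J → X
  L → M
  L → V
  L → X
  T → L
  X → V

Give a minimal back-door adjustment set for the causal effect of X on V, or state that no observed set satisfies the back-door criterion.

X→V: minimal back-door set {J, L}.

desc(X)\{X}={V}; candidates ⊆ {C,J,L,M,T}.
size 0: {}; under {} X still reaches {C,J,L,M,T,V} ∋ V.
size 1: {C}, {J}, {L} …(+2); under {C} X still reaches {J,L,M,T,V} ∋ V.
{J,L}: X⊥V given {J,L} in G with X→· removed — back-door holds.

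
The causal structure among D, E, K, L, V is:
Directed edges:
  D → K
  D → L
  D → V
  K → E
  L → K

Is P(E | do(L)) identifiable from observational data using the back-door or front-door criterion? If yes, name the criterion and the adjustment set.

desc(L)\{L}={E,K}; candidates ⊆ {D,V}.
size 0: {}; under {} L still reaches {D,E,K,V} ∋ E.
{D}: L⊥E given {D} in G with L→· removed — back-door holds.
P(E|do(L)) = Σ_{D} P(E|L,D)·P(D).

P(E|do(L)): backdoor, adjust for {D}.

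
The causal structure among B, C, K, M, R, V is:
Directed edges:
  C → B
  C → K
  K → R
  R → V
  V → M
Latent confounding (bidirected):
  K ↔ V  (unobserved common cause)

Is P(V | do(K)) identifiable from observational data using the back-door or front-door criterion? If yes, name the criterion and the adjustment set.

desc(K)\{K}={M,R,V}; candidates ⊆ {B,C}.
K↔V: latent back-door arc(s) into K.
size 0: {}; under {} K still reaches {B,C,M,V} ∋ V.
size 1: {B}, {C}; under {B} K still reaches {C,M,V} ∋ V.
size 2: {B,C}; under {B,C} K still reaches {M,V} ∋ V.
K↔V cannot be blocked by any observed set — no back-door set.
{R}: (i) intercepts every directed K→V path; (ii) no back-door K→{R}; (iii) {K} blocks every back-door {R}→V. Front-door holds.
P(V|do(K)) = Σ_{R} P(R|K) Σ_{K'} P(V|R,K')P(K').

P(V|do(K)): frontdoor, adjust for {R}.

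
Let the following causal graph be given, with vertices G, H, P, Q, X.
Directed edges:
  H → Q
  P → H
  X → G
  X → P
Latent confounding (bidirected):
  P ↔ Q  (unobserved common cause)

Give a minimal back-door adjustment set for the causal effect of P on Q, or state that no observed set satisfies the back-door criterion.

desc(P)\{P}={H,Q}; candidates ⊆ {G,X}.
P↔Q: latent back-door arc(s) into P.
size 0: {}; under {} P still reaches {G,Q,X} ∋ Q.
size 1: {G}, {X}; under {G} P still reaches {Q,X} ∋ Q.
size 2: {G,X}; under {G,X} P still reaches {Q} ∋ Q.
P↔Q cannot be blocked by any observed set — no back-door set.

P→Q: no observed back-door set.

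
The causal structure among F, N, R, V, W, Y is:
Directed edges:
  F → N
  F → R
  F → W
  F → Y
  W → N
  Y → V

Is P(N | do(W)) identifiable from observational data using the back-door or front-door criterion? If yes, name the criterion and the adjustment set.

desc(W)\{W}={N}; candidates ⊆ {F,R,V,Y}.
size 0: {}; under {} W still reaches {F,N,R,V,Y} ∋ N.
{F}: W⊥N given {F} in G with W→· removed — back-door holds.
P(N|do(W)) = Σ_{F} P(N|W,F)·P(F).

P(N|do(W)): backdoor, adjust for {F}.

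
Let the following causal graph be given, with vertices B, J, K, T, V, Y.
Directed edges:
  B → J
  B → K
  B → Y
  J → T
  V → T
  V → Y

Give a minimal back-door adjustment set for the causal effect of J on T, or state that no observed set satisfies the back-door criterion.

desc(J)\{J}={T}; candidates ⊆ {B,K,V,Y}.
∅: J⊥T given ∅ in G with J→· removed — back-door holds.

J→T: minimal back-door set ∅.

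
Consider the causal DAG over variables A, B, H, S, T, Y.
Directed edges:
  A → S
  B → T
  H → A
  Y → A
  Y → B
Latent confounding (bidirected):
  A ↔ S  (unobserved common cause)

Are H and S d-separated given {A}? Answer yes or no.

No — H and S are d-connected given {A}.

Bayes-Ball from H | {A} reaches {B,S,T,Y}.
S ∈ reach(H|{A}) ⇒ H ⊥̸ S | {A}.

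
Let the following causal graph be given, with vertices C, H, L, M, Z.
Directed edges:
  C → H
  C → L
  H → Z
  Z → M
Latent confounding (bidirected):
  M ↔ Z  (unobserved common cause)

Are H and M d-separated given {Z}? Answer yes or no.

Bayes-Ball from H | {Z} reaches {C,L,M}.
M ∈ reach(H|{Z}) ⇒ H ⊥̸ M | {Z}.

No — H and M are d-connected given {Z}.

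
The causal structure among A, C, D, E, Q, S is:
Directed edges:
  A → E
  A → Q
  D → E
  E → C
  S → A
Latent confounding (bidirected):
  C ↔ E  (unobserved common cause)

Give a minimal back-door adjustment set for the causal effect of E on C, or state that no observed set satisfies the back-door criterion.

E→C: no observed back-door set.

desc(E)\{E}={C}; candidates ⊆ {A,D,Q,S}.
E↔C: latent back-door arc(s) into E.
size 0: {}; under {} E still reaches {A,C,D,Q,S} ∋ C.
size 1: {A}, {D}, {Q} …(+1); under {A} E still reaches {C,D} ∋ C.
size 2: {A,D}, {A,Q}, {A,S} …(+3); under {A,D} E still reaches {C} ∋ C.
E↔C cannot be blocked by any observed set — no back-door set.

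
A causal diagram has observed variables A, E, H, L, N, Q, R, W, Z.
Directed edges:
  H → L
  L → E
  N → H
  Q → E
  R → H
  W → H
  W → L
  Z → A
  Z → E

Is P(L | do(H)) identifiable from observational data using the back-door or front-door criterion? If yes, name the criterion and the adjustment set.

P(L|do(H)): backdoor, adjust for {W}.

desc(H)\{H}={E,L}; candidates ⊆ {A,N,Q,R,W,Z}.
size 0: {}; under {} H still reaches {E,L,N,R,W} ∋ L.
{W}: H⊥L given {W} in G with H→· removed — back-door holds.
P(L|do(H)) = Σ_{W} P(L|H,W)·P(W).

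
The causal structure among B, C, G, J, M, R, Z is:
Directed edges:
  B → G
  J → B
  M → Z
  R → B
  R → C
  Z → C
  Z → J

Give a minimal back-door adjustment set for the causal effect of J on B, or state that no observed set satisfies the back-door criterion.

J→B: minimal back-door set ∅.

desc(J)\{J}={B,G}; candidates ⊆ {C,M,R,Z}.
∅: J⊥B given ∅ in G with J→· removed — back-door holds.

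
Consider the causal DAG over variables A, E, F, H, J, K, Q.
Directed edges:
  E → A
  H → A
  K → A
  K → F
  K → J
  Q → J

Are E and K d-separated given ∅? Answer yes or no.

Bayes-Ball from E | ∅ reaches {A}.
K ∉ reach(E|∅) ⇒ E ⊥ K | ∅.

Yes — E ⊥ K | ∅.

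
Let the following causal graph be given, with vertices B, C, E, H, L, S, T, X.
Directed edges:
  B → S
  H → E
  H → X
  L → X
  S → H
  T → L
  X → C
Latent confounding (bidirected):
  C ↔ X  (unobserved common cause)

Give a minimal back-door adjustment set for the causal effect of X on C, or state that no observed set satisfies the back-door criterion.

X→C: no observed back-door set.

desc(X)\{X}={C}; candidates ⊆ {B,E,H,L,S,T}.
X↔C: latent back-door arc(s) into X.
size 0: {}; under {} X still reaches {B,C,E,H,L,S,T} ∋ C.
size 1: {B}, {E}, {H} …(+3); under {B} X still reaches {C,E,H,L,S,T} ∋ C.
size 2: {B,E}, {B,H}, {B,L} …(+12); under {B,E} X still reaches {C,H,L,S,T} ∋ C.
X↔C cannot be blocked by any observed set — no back-door set.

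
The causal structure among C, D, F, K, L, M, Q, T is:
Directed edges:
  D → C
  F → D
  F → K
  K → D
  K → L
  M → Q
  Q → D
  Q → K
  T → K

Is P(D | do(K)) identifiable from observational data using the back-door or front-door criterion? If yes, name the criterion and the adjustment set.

desc(K)\{K}={C,D,L}; candidates ⊆ {F,M,Q,T}.
size 0: {}; under {} K still reaches {C,D,F,M,Q,T} ∋ D.
size 1: {F}, {M}, {Q} …(+1); under {F} K still reaches {C,D,M,Q,T} ∋ D.
{F,Q}: K⊥D given {F,Q} in G with K→· removed — back-door holds.
P(D|do(K)) = Σ_{F,Q} P(D|K,F,Q)·P(F,Q).

P(D|do(K)): backdoor, adjust for {F, Q}.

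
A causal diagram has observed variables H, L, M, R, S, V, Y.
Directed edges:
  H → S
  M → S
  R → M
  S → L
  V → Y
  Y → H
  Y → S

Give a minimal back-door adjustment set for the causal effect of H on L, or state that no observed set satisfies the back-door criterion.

H→L: minimal back-door set {Y}.

desc(H)\{H}={L,S}; candidates ⊆ {M,R,V,Y}.
size 0: {}; under {} H still reaches {L,S,V,Y} ∋ L.
{Y}: H⊥L given {Y} in G with H→· removed — back-door holds.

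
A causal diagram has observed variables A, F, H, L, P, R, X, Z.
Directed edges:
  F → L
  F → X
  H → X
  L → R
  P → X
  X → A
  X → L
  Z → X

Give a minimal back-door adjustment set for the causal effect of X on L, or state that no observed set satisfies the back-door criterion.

X→L: minimal back-door set {F}.

desc(X)\{X}={A,L,R}; candidates ⊆ {F,H,P,Z}.
size 0: {}; under {} X still reaches {F,H,L,P,R,Z} ∋ L.
{F}: X⊥L given {F} in G with X→· removed — back-door holds.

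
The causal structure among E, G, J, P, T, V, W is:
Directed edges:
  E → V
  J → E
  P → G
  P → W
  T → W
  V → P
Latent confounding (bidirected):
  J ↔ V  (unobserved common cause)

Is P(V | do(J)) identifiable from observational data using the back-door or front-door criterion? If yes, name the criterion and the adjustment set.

desc(J)\{J}={E,G,P,V,W}; candidates ⊆ {T}.
J↔V: latent back-door arc(s) into J.
size 0: {}; under {} J still reaches {G,P,V,W} ∋ V.
size 1: {T}; under {T} J still reaches {G,P,V,W} ∋ V.
J↔V cannot be blocked by any observed set — no back-door set.
{E}: (i) intercepts every directed J→V path; (ii) no back-door J→{E}; (iii) {J} blocks every back-door {E}→V. Front-door holds.
P(V|do(J)) = Σ_{E} P(E|J) Σ_{J'} P(V|E,J')P(J').

P(V|do(J)): frontdoor, adjust for {E}.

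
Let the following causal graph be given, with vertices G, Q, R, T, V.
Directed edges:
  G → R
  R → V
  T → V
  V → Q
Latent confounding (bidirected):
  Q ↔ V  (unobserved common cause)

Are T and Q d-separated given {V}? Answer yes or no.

Bayes-Ball from T | {V} reaches {G,Q,R}.
Q ∈ reach(T|{V}) ⇒ T ⊥̸ Q | {V}.

No — T and Q are d-connected given {V}.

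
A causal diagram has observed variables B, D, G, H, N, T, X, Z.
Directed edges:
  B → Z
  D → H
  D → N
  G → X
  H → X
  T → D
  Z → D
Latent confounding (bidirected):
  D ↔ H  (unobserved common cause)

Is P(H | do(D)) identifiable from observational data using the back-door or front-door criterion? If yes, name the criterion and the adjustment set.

desc(D)\{D}={H,N,X}; candidates ⊆ {B,G,T,Z}.
D↔H: latent back-door arc(s) into D.
size 0: {}; under {} D still reaches {B,H,T,X,Z} ∋ H.
size 1: {B}, {G}, {T} …(+1); under {B} D still reaches {H,T,X,Z} ∋ H.
size 2: {B,G}, {B,T}, {B,Z} …(+3); under {B,G} D still reaches {H,T,X,Z} ∋ H.
D↔H cannot be blocked by any observed set — no back-door set.
No mediator lies on a directed D→…→H path.
Neither criterion identifies P(H|do(D)) in this graph.

P(H|do(D)): not identifiable (no BD/FD set).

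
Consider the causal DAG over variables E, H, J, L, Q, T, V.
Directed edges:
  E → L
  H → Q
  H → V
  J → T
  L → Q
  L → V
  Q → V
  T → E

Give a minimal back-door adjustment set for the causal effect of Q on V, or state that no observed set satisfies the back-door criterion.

desc(Q)\{Q}={V}; candidates ⊆ {E,H,J,L,T}.
size 0: {}; under {} Q still reaches {E,H,J,L,T,V} ∋ V.
size 1: {E}, {H}, {J} …(+2); under {E} Q still reaches {H,L,V} ∋ V.
{H,L}: Q⊥V given {H,L} in G with Q→· removed — back-door holds.

Q→V: minimal back-door set {H, L}.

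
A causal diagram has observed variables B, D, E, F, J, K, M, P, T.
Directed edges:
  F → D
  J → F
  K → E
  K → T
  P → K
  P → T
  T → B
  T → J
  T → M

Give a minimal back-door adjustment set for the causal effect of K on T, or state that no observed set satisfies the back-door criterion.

desc(K)\{K}={B,D,E,F,J,M,T}; candidates ⊆ {P}.
size 0: {}; under {} K still reaches {B,D,F,J,M,P,T} ∋ T.
{P}: K⊥T given {P} in G with K→· removed — back-door holds.

K→T: minimal back-door set {P}.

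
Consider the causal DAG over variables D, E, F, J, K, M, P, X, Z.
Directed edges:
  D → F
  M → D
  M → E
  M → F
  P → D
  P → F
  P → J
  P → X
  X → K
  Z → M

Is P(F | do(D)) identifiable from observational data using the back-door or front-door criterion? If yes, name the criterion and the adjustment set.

P(F|do(D)): backdoor, adjust for {M, P}.

desc(D)\{D}={F}; candidates ⊆ {E,J,K,M,P,X,Z}.
size 0: {}; under {} D still reaches {E,F,J,K,M,P,X,Z} ∋ F.
size 1: {E}, {J}, {K} …(+4); under {E} D still reaches {F,J,K,M,P,X,Z} ∋ F.
{M,P}: D⊥F given {M,P} in G with D→· removed — back-door holds.
P(F|do(D)) = Σ_{M,P} P(F|D,M,P)·P(M,P).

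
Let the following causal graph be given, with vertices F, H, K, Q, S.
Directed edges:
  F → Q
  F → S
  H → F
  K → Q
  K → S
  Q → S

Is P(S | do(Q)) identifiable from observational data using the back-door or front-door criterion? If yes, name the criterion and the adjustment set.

P(S|do(Q)): backdoor, adjust for {F, K}.

desc(Q)\{Q}={S}; candidates ⊆ {F,H,K}.
size 0: {}; under {} Q still reaches {F,H,K,S} ∋ S.
size 1: {F}, {H}, {K}; under {F} Q still reaches {K,S} ∋ S.
{F,K}: Q⊥S given {F,K} in G with Q→· removed — back-door holds.
P(S|do(Q)) = Σ_{F,K} P(S|Q,F,K)·P(F,K).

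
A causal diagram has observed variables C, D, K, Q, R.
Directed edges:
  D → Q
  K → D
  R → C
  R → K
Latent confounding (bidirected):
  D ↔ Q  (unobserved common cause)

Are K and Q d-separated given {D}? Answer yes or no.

No — K and Q are d-connected given {D}.

Bayes-Ball from K | {D} reaches {C,Q,R}.
Q ∈ reach(K|{D}) ⇒ K ⊥̸ Q | {D}.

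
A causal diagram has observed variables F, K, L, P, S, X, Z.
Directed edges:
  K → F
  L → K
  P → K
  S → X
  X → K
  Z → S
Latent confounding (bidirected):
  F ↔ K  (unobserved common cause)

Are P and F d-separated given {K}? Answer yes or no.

Bayes-Ball from P | {K} reaches {F,L,S,X,Z}.
F ∈ reach(P|{K}) ⇒ P ⊥̸ F | {K}.

No — P and F are d-connected given {K}.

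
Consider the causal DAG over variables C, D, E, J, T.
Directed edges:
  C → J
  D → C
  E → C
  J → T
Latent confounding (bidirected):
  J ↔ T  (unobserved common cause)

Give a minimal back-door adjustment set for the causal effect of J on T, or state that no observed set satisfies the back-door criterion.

desc(J)\{J}={T}; candidates ⊆ {C,D,E}.
J↔T: latent back-door arc(s) into J.
size 0: {}; under {} J still reaches {C,D,E,T} ∋ T.
size 1: {C}, {D}, {E}; under {C} J still reaches {T} ∋ T.
size 2: {C,D}, {C,E}, {D,E}; under {C,D} J still reaches {T} ∋ T.
J↔T cannot be blocked by any observed set — no back-door set.

J→T: no observed back-door set.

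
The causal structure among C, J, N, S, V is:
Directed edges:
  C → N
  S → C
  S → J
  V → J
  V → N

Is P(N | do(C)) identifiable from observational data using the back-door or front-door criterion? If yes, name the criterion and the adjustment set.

desc(C)\{C}={N}; candidates ⊆ {J,S,V}.
∅: C⊥N given ∅ in G with C→· removed — back-door holds.
P(N|do(C)) = P(N|C) — no adjustment needed.

P(N|do(C)): backdoor, adjust for ∅.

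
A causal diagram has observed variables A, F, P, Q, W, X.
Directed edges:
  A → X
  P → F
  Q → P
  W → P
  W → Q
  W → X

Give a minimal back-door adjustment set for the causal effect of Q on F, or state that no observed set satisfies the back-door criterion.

Q→F: minimal back-door set {W}.

desc(Q)\{Q}={F,P}; candidates ⊆ {A,W,X}.
size 0: {}; under {} Q still reaches {F,P,W,X} ∋ F.
{W}: Q⊥F given {W} in G with Q→· removed — back-door holds.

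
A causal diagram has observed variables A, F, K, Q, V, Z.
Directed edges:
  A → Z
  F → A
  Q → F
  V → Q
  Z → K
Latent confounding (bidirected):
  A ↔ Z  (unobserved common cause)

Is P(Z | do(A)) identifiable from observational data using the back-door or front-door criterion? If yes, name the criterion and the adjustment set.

P(Z|do(A)): not identifiable (no BD/FD set).

desc(A)\{A}={K,Z}; candidates ⊆ {F,Q,V}.
A↔Z: latent back-door arc(s) into A.
size 0: {}; under {} A still reaches {F,K,Q,V,Z} ∋ Z.
size 1: {F}, {Q}, {V}; under {F} A still reaches {K,Z} ∋ Z.
size 2: {F,Q}, {F,V}, {Q,V}; under {F,Q} A still reaches {K,Z} ∋ Z.
A↔Z cannot be blocked by any observed set — no back-door set.
No mediator lies on a directed A→…→Z path.
Neither criterion identifies P(Z|do(A)) in this graph.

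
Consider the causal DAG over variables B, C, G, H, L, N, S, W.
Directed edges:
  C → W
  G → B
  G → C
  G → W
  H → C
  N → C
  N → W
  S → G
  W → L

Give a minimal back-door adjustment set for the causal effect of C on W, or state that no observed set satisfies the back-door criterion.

desc(C)\{C}={L,W}; candidates ⊆ {B,G,H,N,S}.
size 0: {}; under {} C still reaches {B,G,H,L,N,S,W} ∋ W.
size 1: {B}, {G}, {H} …(+2); under {B} C still reaches {G,H,L,N,S,W} ∋ W.
{G,N}: C⊥W given {G,N} in G with C→· removed — back-door holds.

C→W: minimal back-door set {G, N}.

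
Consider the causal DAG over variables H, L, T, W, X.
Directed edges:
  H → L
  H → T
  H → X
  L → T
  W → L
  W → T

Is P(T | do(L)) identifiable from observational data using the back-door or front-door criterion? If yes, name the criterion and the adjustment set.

desc(L)\{L}={T}; candidates ⊆ {H,W,X}.
size 0: {}; under {} L still reaches {H,T,W,X} ∋ T.
size 1: {H}, {W}, {X}; under {H} L still reaches {T,W} ∋ T.
{H,W}: L⊥T given {H,W} in G with L→· removed — back-door holds.
P(T|do(L)) = Σ_{H,W} P(T|L,H,W)·P(H,W).

P(T|do(L)): backdoor, adjust for {H, W}.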